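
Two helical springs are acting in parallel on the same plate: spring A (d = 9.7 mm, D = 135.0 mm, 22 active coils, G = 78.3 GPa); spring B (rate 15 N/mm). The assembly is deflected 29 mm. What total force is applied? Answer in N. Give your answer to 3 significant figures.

481 N

k_A = Gd⁴/(8D³N_a) = (78.3×10³)(9.7⁴)/(8·135.0³·22) = 1.6008 N/mm
Parallel: k_eq = 1.6008 + 15 = 16.601 N/mm
F = k_eq·δ = 16.601·29 = 481.42 N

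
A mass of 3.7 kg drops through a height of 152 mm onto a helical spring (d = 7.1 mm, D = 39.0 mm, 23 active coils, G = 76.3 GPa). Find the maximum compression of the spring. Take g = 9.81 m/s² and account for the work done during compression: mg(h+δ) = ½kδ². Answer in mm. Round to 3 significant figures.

27.0 mm

k = Gd⁴/(8D³N_a) = (76.3×10³)(7.1⁴)/(8·39.0³·23) = 17.764 N/mm
W = mg = 3.7 × 9.81 = 36.297 N
½kδ² − Wδ − Wh = 0 → δ = (W + √(W² + 2kWh))/k
δ = (36.297 + √(1317.5 + 196016))/17.764 = (36.297 + 444.22)/17.764 = 27.05 mm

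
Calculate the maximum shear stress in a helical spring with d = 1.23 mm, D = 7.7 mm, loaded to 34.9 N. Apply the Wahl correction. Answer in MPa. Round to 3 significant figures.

Spring index C = D/d = 7.7/1.23 = 6.2602
K_W = (4C−1)/(4C−4) + 0.615/C = 24.041/21.041 + 0.0982 = 1.2408
τ₀ = 8FD/(πd³) = 8·34.9·7.7/(π·1.23³) = 2149.84/5.8461 = 367.74 MPa
τ_max = K·τ₀ = 1.2408 × 367.74 = 456.3 MPa

456 MPa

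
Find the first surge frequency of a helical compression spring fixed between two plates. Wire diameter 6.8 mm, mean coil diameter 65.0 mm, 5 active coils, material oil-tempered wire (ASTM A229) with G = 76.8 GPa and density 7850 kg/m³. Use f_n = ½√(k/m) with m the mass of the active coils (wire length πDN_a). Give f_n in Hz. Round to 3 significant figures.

113 Hz

k = Gd⁴/(8D³N_a) = (76.8×10³)(6.8⁴)/(8·65.0³·5) = 14.948 N/mm = 14948 N/m
Wire length L = πDN_a = π·65.0·5 = 1021 mm
m = ρ·(πd²/4)·L = 7850 × 36.317×10⁻⁶ m² × 1.021 m = 0.29108 kg
f_n = ½√(k/m) = 0.5·√(14948/0.29108) = 0.5·√(51355) = 113.31 Hz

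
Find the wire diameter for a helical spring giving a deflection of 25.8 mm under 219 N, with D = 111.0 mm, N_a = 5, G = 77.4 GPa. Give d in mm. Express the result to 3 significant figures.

Required rate k = F/δ = 219/25.8 = 8.4884 N/mm
d = (8D³N_a·k / G)^(1/4) = (8·111.0³·5·8.4884 / (77.4×10³))^0.25
  = (5999.5)^0.25 = 8.8009 mm

8.80 mm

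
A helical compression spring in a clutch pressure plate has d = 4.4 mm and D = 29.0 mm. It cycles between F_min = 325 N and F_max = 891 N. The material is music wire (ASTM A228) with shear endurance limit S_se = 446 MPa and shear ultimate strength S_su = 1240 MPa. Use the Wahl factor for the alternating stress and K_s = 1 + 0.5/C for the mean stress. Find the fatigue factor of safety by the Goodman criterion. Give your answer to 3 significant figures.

C = D/d = 29.0/4.4 = 6.5909; K_W = (4C−1)/(4C−4)+0.615/C = 1.2275; K_s = 1+0.5/C = 1.0759
F_a = (F_max−F_min)/2 = 283 N; F_m = (F_max+F_min)/2 = 608 N
τ_a = K_W·8F_aD/(πd³) = 1.2275 × 245.34 = 301.14 MPa
τ_m = K_s·8F_mD/(πd³) = 1.0759 × 527.09 = 567.07 MPa
Goodman: 1/n_f = τ_a/S_se + τ_m/S_su = 301.14/446 + 567.07/1240 = 0.67521 + 0.45732 = 1.1325
n_f = 1/1.1325 = 0.883

0.883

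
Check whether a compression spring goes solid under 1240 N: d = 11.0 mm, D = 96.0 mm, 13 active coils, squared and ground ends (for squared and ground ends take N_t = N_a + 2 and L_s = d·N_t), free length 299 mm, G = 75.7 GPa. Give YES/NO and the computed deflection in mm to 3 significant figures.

NO, δ = 103 mm

k = Gd⁴/(8D³N_a) = (75.7×10³)(11.0⁴)/(8·96.0³·13) = 12.045 N/mm
N_t = 15; L_s = 11.0·15 = 165 mm; δ_solid = L₀ − L_s = 299 − 165 = 134 mm
δ = F/k = 1240/12.045 = 102.94 mm
δ < δ_solid → spring does not go solid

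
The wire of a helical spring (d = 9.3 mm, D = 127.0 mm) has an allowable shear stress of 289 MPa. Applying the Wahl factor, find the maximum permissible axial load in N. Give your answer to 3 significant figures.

651 N

C = D/d = 127.0/9.3 = 13.6559
K_W = (4C−1)/(4C−4) + 0.615/C = 53.624/50.624 + 0.0450 = 1.1043
τ_max = K·8FD/(πd³) → F_max = τ_allow·πd³/(8DK)
F_max = 289·π·9.3³/(8·127.0·1.1043) = 7.3029e+05/1122 = 650.9 N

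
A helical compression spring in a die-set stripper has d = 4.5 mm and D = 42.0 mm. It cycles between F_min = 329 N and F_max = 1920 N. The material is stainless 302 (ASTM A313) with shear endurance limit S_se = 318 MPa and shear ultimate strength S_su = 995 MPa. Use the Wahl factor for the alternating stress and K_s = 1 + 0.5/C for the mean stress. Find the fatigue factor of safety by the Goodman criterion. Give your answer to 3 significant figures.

C = D/d = 42.0/4.5 = 9.3333; K_W = (4C−1)/(4C−4)+0.615/C = 1.1559; K_s = 1+0.5/C = 1.0536
F_a = (F_max−F_min)/2 = 795.5 N; F_m = (F_max+F_min)/2 = 1124.5 N
τ_a = K_W·8F_aD/(πd³) = 1.1559 × 933.67 = 1079.2 MPa
τ_m = K_s·8F_mD/(πd³) = 1.0536 × 1319.8 = 1390.5 MPa
Goodman: 1/n_f = τ_a/S_se + τ_m/S_su = 1079.2/318 + 1390.5/995 = 3.39377 + 1.39750 = 4.7913
n_f = 1/4.7913 = 0.2087

0.209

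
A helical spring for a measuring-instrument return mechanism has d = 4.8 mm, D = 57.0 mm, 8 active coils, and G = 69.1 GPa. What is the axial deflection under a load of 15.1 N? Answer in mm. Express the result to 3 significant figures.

k = Gd⁴/(8D³N_a) = (69.1×10³)(4.8⁴)/(8·57.0³·8) = 3.0948 N/mm
δ = F/k = 15.1 / 3.0948 = 4.8791 mm

4.88 mm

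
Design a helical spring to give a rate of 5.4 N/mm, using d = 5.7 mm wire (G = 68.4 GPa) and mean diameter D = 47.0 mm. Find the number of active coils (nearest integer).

16

N_a = Gd⁴/(8D³k) = (68.4×10³ × 5.7⁴)/(8 × 47.0³ × 5.4)
    = 7.2203e+07 / 4.48515e+06 = 16.1 → 16 coils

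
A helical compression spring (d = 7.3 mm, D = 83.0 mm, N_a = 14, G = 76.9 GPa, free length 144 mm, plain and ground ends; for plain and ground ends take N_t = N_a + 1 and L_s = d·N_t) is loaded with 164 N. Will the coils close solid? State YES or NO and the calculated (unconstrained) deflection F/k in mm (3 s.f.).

k = Gd⁴/(8D³N_a) = (76.9×10³)(7.3⁴)/(8·83.0³·14) = 3.4101 N/mm
N_t = 15; L_s = 7.3·15 = 109.5 mm; δ_solid = L₀ − L_s = 144 − 109.5 = 34.5 mm
δ = F/k = 164/3.4101 = 48.093 mm
δ ≥ δ_solid → spring goes solid

YES, δ = 48.1 mm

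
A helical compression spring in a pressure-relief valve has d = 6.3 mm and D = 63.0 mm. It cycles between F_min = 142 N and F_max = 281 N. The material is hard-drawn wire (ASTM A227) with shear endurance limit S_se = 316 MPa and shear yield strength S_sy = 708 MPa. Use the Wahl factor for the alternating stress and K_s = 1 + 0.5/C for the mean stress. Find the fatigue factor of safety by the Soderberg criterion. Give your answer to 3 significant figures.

C = D/d = 63.0/6.3 = 10.0000; K_W = (4C−1)/(4C−4)+0.615/C = 1.1448; K_s = 1+0.5/C = 1.0500
F_a = (F_max−F_min)/2 = 69.5 N; F_m = (F_max+F_min)/2 = 211.5 N
τ_a = K_W·8F_aD/(πd³) = 1.1448 × 44.591 = 51.049 MPa
τ_m = K_s·8F_mD/(πd³) = 1.0500 × 135.7 = 142.48 MPa
Soderberg: 1/n_f = τ_a/S_se + τ_m/S_sy = 51.049/316 + 142.48/708 = 0.16155 + 0.20125 = 0.36279
n_f = 1/0.36279 = 2.756

2.76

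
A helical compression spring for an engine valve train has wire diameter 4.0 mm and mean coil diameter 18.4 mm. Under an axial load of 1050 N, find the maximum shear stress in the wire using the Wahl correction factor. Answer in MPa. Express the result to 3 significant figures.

Spring index C = D/d = 18.4/4.0 = 4.6000
K_W = (4C−1)/(4C−4) + 0.615/C = 17.400/14.400 + 0.1337 = 1.3420
τ₀ = 8FD/(πd³) = 8·1050·18.4/(π·4.0³) = 154560/201.06 = 768.72 MPa
τ_max = K·τ₀ = 1.3420 × 768.72 = 1031.6 MPa

1030 MPa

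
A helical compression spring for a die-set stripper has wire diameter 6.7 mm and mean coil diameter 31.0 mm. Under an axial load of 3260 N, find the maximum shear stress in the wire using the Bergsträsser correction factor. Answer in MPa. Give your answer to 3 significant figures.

Spring index C = D/d = 31.0/6.7 = 4.6269
K_B = (4C+2)/(4C−3) = 20.507/15.507 = 1.3224
τ₀ = 8FD/(πd³) = 8·3260·31.0/(π·6.7³) = 808480/944.87 = 855.65 MPa
τ_max = K·τ₀ = 1.3224 × 855.65 = 1131.5 MPa

1130 MPa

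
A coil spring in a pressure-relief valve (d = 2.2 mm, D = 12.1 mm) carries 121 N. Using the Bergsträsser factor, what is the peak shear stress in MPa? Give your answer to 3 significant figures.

Spring index C = D/d = 12.1/2.2 = 5.5000
K_B = (4C+2)/(4C−3) = 24.000/19.000 = 1.2632
τ₀ = 8FD/(πd³) = 8·121·12.1/(π·2.2³) = 11712.8/33.452 = 350.14 MPa
τ_max = K·τ₀ = 1.2632 × 350.14 = 442.28 MPa

442 MPa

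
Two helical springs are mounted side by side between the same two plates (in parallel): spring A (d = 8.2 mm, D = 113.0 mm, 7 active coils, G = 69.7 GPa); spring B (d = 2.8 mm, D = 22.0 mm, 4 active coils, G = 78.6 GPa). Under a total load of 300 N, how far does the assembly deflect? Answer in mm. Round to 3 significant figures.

16.6 mm

k_A = Gd⁴/(8D³N_a) = (69.7×10³)(8.2⁴)/(8·113.0³·7) = 3.9 N/mm
k_B = Gd⁴/(8D³N_a) = (78.6×10³)(2.8⁴)/(8·22.0³·4) = 14.179 N/mm
Parallel: k_eq = 3.9 + 14.179 = 18.079 N/mm
δ = F/k_eq = 300/18.079 = 16.594 mm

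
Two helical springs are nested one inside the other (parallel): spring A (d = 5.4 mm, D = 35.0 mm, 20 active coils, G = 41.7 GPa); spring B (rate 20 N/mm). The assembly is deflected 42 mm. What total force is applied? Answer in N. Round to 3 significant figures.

k_A = Gd⁴/(8D³N_a) = (41.7×10³)(5.4⁴)/(8·35.0³·20) = 5.1688 N/mm
Parallel: k_eq = 5.1688 + 20 = 25.169 N/mm
F = k_eq·δ = 25.169·42 = 1057.1 N

1060 N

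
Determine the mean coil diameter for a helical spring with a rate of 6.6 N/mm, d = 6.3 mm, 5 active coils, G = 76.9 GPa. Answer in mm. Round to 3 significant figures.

77.1 mm

D = (Gd⁴/(8N_a·k))^(1/3) = (76.9×10³·6.3⁴/(8·5·6.6))^(1/3)
  = (458865)^(1/3) = 77.1309 mm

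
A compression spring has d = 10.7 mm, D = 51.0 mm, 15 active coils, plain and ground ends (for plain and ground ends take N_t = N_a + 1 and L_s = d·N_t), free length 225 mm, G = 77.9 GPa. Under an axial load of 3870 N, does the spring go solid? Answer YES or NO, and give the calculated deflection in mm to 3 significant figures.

YES, δ = 60.3 mm

k = Gd⁴/(8D³N_a) = (77.9×10³)(10.7⁴)/(8·51.0³·15) = 64.148 N/mm
N_t = 16; L_s = 10.7·16 = 171.2 mm; δ_solid = L₀ − L_s = 225 − 171.2 = 53.8 mm
δ = F/k = 3870/64.148 = 60.33 mm
δ ≥ δ_solid → spring goes solid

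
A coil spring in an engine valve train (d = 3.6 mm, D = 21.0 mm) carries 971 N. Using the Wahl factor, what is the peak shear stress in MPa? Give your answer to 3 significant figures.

Spring index C = D/d = 21.0/3.6 = 5.8333
K_W = (4C−1)/(4C−4) + 0.615/C = 22.333/19.333 + 0.1054 = 1.2606
τ₀ = 8FD/(πd³) = 8·971·21.0/(π·3.6³) = 163128/146.57 = 1112.9 MPa
τ_max = K·τ₀ = 1.2606 × 1112.9 = 1403 MPa

1400 MPa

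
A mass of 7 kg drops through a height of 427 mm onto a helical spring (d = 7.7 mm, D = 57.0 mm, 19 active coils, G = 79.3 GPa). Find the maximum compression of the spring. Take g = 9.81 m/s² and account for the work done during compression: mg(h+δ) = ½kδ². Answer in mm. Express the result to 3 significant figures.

84.2 mm

k = Gd⁴/(8D³N_a) = (79.3×10³)(7.7⁴)/(8·57.0³·19) = 9.903 N/mm
W = mg = 7 × 9.81 = 68.67 N
½kδ² − Wδ − Wh = 0 → δ = (W + √(W² + 2kWh))/k
δ = (68.67 + √(4715.6 + 580755))/9.903 = (68.67 + 765.16)/9.903 = 84.2 mm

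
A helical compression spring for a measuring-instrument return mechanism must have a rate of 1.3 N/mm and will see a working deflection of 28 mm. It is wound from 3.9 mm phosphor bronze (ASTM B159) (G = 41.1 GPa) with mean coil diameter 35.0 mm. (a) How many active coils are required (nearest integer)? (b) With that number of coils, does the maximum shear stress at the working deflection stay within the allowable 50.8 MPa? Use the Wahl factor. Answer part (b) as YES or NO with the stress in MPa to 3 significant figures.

N_a = Gd⁴/(8D³k) = (41.1×10³)(3.9⁴)/(8·35.0³·1.3) = 21.32 → N_a = 21
Actual rate k = Gd⁴/(8D³·21) = 1.32 N/mm
Working load F = kδ = 1.32·28 = 36.961 N
C = 35.0/3.9 = 8.9744; K_W = (4C−1)/(4C−4)+0.615/C = 1.1626
τ_max = K_W·8FD/(πd³) = 1.1626·55.534 = 64.563 MPa
τ_max > 50.8 MPa → exceeds allowable

(a) 21 coils; (b) NO, τ_max = 64.6 MPa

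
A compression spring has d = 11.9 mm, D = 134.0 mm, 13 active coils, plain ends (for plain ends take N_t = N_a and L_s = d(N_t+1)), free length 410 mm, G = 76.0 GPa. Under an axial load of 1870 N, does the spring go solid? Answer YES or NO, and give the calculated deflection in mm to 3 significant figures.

k = Gd⁴/(8D³N_a) = (76.0×10³)(11.9⁴)/(8·134.0³·13) = 6.0905 N/mm
N_t = 13; L_s = 11.9·14 = 166.6 mm; δ_solid = L₀ − L_s = 410 − 166.6 = 243.4 mm
δ = F/k = 1870/6.0905 = 307.04 mm
δ ≥ δ_solid → spring goes solid

YES, δ = 307 mm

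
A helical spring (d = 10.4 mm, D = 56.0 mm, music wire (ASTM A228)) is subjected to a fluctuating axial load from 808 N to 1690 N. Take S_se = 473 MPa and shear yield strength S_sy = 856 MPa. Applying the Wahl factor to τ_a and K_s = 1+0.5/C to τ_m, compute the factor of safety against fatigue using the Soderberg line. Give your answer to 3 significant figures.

2.82

C = D/d = 56.0/10.4 = 5.3846; K_W = (4C−1)/(4C−4)+0.615/C = 1.2853; K_s = 1+0.5/C = 1.0929
F_a = (F_max−F_min)/2 = 441 N; F_m = (F_max+F_min)/2 = 1249 N
τ_a = K_W·8F_aD/(πd³) = 1.2853 × 55.907 = 71.856 MPa
τ_m = K_s·8F_mD/(πd³) = 1.0929 × 158.34 = 173.04 MPa
Soderberg: 1/n_f = τ_a/S_se + τ_m/S_sy = 71.856/473 + 173.04/856 = 0.15191 + 0.20215 = 0.35407
n_f = 1/0.35407 = 2.824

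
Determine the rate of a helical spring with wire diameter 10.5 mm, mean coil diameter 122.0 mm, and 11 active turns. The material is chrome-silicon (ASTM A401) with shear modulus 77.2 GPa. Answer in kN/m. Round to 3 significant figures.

k = Gd⁴/(8D³N_a) = (77.2×10³ × 10.5⁴) / (8 × 122.0³ × 11)
  = 9.38371e+08 / 1.59795e+08 = 5.8724 N/mm

5.87 kN/m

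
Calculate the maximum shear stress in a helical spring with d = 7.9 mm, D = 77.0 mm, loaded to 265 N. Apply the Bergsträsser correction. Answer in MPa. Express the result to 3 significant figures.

Spring index C = D/d = 77.0/7.9 = 9.7468
K_B = (4C+2)/(4C−3) = 40.987/35.987 = 1.1389
τ₀ = 8FD/(πd³) = 8·265·77.0/(π·7.9³) = 163240/1548.9 = 105.39 MPa
τ_max = K·τ₀ = 1.1389 × 105.39 = 120.03 MPa

120 MPa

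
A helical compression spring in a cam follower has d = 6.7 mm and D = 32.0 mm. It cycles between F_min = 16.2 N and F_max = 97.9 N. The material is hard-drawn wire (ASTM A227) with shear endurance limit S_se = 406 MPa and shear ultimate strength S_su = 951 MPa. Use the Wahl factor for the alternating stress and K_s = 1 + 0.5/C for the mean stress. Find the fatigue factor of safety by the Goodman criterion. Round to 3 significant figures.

C = D/d = 32.0/6.7 = 4.7761; K_W = (4C−1)/(4C−4)+0.615/C = 1.3274; K_s = 1+0.5/C = 1.1047
F_a = (F_max−F_min)/2 = 40.85 N; F_m = (F_max+F_min)/2 = 57.05 N
τ_a = K_W·8F_aD/(πd³) = 1.3274 × 11.068 = 14.691 MPa
τ_m = K_s·8F_mD/(πd³) = 1.1047 × 15.457 = 17.075 MPa
Goodman: 1/n_f = τ_a/S_se + τ_m/S_su = 14.691/406 + 17.075/951 = 0.03618 + 0.01795 = 0.05414
n_f = 1/0.05414 = 18.47

18.5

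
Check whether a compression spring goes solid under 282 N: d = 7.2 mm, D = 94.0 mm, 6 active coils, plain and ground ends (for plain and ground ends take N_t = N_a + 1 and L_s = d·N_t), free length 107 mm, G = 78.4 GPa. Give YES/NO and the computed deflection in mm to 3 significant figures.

k = Gd⁴/(8D³N_a) = (78.4×10³)(7.2⁴)/(8·94.0³·6) = 5.2847 N/mm
N_t = 7; L_s = 7.2·7 = 50.4 mm; δ_solid = L₀ − L_s = 107 − 50.4 = 56.6 mm
δ = F/k = 282/5.2847 = 53.361 mm
δ < δ_solid → spring does not go solid

NO, δ = 53.4 mm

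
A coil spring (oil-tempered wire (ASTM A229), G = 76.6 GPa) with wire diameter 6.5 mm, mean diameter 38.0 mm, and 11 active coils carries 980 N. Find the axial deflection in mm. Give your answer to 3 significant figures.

k = Gd⁴/(8D³N_a) = (76.6×10³)(6.5⁴)/(8·38.0³·11) = 28.317 N/mm
δ = F/k = 980 / 28.317 = 34.608 mm

34.6 mm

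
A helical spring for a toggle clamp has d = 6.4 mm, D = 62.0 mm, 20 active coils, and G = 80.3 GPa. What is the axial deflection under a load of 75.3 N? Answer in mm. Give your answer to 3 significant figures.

k = Gd⁴/(8D³N_a) = (80.3×10³)(6.4⁴)/(8·62.0³·20) = 3.533 N/mm
δ = F/k = 75.3 / 3.533 = 21.313 mm

21.3 mm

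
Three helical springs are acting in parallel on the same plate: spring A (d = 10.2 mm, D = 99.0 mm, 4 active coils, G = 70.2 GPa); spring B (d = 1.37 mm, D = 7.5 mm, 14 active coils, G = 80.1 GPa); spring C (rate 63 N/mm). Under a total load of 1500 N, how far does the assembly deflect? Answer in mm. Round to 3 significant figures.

16.1 mm

k_A = Gd⁴/(8D³N_a) = (70.2×10³)(10.2⁴)/(8·99.0³·4) = 24.473 N/mm
k_B = Gd⁴/(8D³N_a) = (80.1×10³)(1.37⁴)/(8·7.5³·14) = 5.9719 N/mm
Parallel: k_eq = 24.473 + 5.9719 + 63 = 93.445 N/mm
δ = F/k_eq = 1500/93.445 = 16.052 mm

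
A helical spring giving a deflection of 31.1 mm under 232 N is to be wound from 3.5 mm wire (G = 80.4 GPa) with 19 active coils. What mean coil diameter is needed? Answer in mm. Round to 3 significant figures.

Required rate k = F/δ = 232/31.1 = 7.4598 N/mm
D = (Gd⁴/(8N_a·k))^(1/3) = (80.4×10³·3.5⁴/(8·19·7.4598))^(1/3)
  = (10640.4)^(1/3) = 21.9947 mm

22.0 mm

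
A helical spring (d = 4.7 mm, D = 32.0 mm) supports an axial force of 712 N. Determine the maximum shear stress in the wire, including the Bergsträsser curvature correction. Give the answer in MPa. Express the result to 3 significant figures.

Spring index C = D/d = 32.0/4.7 = 6.8085
K_B = (4C+2)/(4C−3) = 29.234/24.234 = 1.2063
τ₀ = 8FD/(πd³) = 8·712·32.0/(π·4.7³) = 182272/326.17 = 558.83 MPa
τ_max = K·τ₀ = 1.2063 × 558.83 = 674.12 MPa

674 MPa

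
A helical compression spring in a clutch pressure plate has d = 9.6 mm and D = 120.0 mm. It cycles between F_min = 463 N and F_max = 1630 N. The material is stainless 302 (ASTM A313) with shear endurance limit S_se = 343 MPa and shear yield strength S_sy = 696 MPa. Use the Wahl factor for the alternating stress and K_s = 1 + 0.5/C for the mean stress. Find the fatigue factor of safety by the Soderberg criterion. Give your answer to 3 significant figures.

0.837

C = D/d = 120.0/9.6 = 12.5000; K_W = (4C−1)/(4C−4)+0.615/C = 1.1144; K_s = 1+0.5/C = 1.0400
F_a = (F_max−F_min)/2 = 583.5 N; F_m = (F_max+F_min)/2 = 1046.5 N
τ_a = K_W·8F_aD/(πd³) = 1.1144 × 201.53 = 224.59 MPa
τ_m = K_s·8F_mD/(πd³) = 1.0400 × 361.45 = 375.91 MPa
Soderberg: 1/n_f = τ_a/S_se + τ_m/S_sy = 224.59/343 + 375.91/696 = 0.65479 + 0.54010 = 1.1949
n_f = 1/1.1949 = 0.8369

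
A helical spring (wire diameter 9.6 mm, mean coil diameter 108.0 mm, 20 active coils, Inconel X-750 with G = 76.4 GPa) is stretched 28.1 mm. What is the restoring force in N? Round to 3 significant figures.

90.5 N

k = Gd⁴/(8D³N_a) = (76.4×10³)(9.6⁴)/(8·108.0³·20) = 3.2195 N/mm
F = k·δ = 3.2195 × 28.1 = 90.468 N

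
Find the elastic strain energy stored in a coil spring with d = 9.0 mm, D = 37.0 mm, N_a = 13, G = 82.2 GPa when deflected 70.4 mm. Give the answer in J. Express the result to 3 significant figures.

k = Gd⁴/(8D³N_a) = (82.2×10³)(9.0⁴)/(8·37.0³·13) = 102.38 N/mm
U = ½kδ² = 0.5 × 102.38 × 70.4² = 2.537e+05 N·mm = 253.7 J

254 J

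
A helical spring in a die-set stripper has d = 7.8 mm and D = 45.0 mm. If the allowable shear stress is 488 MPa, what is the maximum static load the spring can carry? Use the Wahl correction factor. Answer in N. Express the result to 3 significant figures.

1600 N

C = D/d = 45.0/7.8 = 5.7692
K_W = (4C−1)/(4C−4) + 0.615/C = 22.077/19.077 + 0.1066 = 1.2639
τ_max = K·8FD/(πd³) → F_max = τ_allow·πd³/(8DK)
F_max = 488·π·7.8³/(8·45.0·1.2639) = 7.2753e+05/454.99 = 1599 N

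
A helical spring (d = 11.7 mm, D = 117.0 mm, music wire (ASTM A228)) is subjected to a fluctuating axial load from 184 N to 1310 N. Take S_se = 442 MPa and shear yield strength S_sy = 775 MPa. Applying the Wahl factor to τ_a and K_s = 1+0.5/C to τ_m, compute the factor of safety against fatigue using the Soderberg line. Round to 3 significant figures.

C = D/d = 117.0/11.7 = 10.0000; K_W = (4C−1)/(4C−4)+0.615/C = 1.1448; K_s = 1+0.5/C = 1.0500
F_a = (F_max−F_min)/2 = 563 N; F_m = (F_max+F_min)/2 = 747 N
τ_a = K_W·8F_aD/(πd³) = 1.1448 × 104.73 = 119.9 MPa
τ_m = K_s·8F_mD/(πd³) = 1.0500 × 138.96 = 145.91 MPa
Soderberg: 1/n_f = τ_a/S_se + τ_m/S_sy = 119.9/442 + 145.91/775 = 0.27127 + 0.18827 = 0.45953
n_f = 1/0.45953 = 2.176

2.18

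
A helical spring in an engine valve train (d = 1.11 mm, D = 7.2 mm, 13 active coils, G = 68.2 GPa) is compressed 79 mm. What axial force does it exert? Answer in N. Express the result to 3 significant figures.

211 N

k = Gd⁴/(8D³N_a) = (68.2×10³)(1.11⁴)/(8·7.2³·13) = 2.6671 N/mm
F = k·δ = 2.6671 × 79 = 210.7 N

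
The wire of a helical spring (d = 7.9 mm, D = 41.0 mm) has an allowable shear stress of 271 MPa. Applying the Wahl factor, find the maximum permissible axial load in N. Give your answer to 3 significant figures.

C = D/d = 41.0/7.9 = 5.1899
K_W = (4C−1)/(4C−4) + 0.615/C = 19.759/16.759 + 0.1185 = 1.2975
τ_max = K·8FD/(πd³) → F_max = τ_allow·πd³/(8DK)
F_max = 271·π·7.9³/(8·41.0·1.2975) = 4.1976e+05/425.58 = 986.32 N

986 N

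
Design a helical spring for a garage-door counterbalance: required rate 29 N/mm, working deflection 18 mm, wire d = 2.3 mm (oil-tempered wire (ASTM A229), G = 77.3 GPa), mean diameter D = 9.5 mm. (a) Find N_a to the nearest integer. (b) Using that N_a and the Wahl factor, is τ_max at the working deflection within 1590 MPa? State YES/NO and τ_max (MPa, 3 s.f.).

(a) 11 coils; (b) YES, τ_max = 1420 MPa

N_a = Gd⁴/(8D³k) = (77.3×10³)(2.3⁴)/(8·9.5³·29) = 10.88 → N_a = 11
Actual rate k = Gd⁴/(8D³·11) = 28.671 N/mm
Working load F = kδ = 28.671·18 = 516.07 N
C = 9.5/2.3 = 4.1304; K_W = (4C−1)/(4C−4)+0.615/C = 1.3885
τ_max = K_W·8FD/(πd³) = 1.3885·1026.1 = 1424.7 MPa
τ_max ≤ 1590 MPa → acceptable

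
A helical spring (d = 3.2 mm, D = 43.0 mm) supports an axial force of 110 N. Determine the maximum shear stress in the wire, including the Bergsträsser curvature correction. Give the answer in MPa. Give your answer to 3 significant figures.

Spring index C = D/d = 43.0/3.2 = 13.4375
K_B = (4C+2)/(4C−3) = 55.750/50.750 = 1.0985
τ₀ = 8FD/(πd³) = 8·110·43.0/(π·3.2³) = 37840/102.94 = 367.58 MPa
τ_max = K·τ₀ = 1.0985 × 367.58 = 403.79 MPa

404 MPa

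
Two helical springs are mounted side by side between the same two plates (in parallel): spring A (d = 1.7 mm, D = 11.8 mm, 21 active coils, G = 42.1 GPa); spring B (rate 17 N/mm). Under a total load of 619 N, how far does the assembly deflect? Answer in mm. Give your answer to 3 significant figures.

k_A = Gd⁴/(8D³N_a) = (42.1×10³)(1.7⁴)/(8·11.8³·21) = 1.2739 N/mm
Parallel: k_eq = 1.2739 + 17 = 18.274 N/mm
δ = F/k_eq = 619/18.274 = 33.874 mm

33.9 mm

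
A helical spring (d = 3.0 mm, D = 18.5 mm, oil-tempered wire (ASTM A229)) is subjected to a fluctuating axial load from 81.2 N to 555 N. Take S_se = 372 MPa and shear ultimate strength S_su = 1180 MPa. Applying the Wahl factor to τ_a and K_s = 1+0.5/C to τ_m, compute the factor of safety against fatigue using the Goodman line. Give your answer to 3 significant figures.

0.529

C = D/d = 18.5/3.0 = 6.1667; K_W = (4C−1)/(4C−4)+0.615/C = 1.2449; K_s = 1+0.5/C = 1.0811
F_a = (F_max−F_min)/2 = 236.9 N; F_m = (F_max+F_min)/2 = 318.1 N
τ_a = K_W·8F_aD/(πd³) = 1.2449 × 413.35 = 514.57 MPa
τ_m = K_s·8F_mD/(πd³) = 1.0811 × 555.02 = 600.03 MPa
Goodman: 1/n_f = τ_a/S_se + τ_m/S_su = 514.57/372 + 600.03/1180 = 1.38325 + 0.50850 = 1.8917
n_f = 1/1.8917 = 0.5286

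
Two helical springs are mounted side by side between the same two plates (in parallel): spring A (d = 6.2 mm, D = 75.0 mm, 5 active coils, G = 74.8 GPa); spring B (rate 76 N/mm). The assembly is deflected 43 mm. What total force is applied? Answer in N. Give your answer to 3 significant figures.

k_A = Gd⁴/(8D³N_a) = (74.8×10³)(6.2⁴)/(8·75.0³·5) = 6.5497 N/mm
Parallel: k_eq = 6.5497 + 76 = 82.55 N/mm
F = k_eq·δ = 82.55·43 = 3549.6 N

3550 N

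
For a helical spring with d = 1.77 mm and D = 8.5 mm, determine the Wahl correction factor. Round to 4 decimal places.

C = D/d = 8.5/1.77 = 4.8023
K_W = (4C−1)/(4C−4) + 0.615/C = 18.209/15.209 + 0.1281 = 1.3253

1.3253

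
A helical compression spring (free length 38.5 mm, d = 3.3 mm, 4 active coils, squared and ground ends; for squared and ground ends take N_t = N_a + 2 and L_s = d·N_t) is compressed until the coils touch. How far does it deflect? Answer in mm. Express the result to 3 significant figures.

N_t = 6; L_s = 3.3·6 = 19.8 mm
δ_solid = L₀ − L_s = 38.5 − 19.8 = 18.7 mm

18.7 mm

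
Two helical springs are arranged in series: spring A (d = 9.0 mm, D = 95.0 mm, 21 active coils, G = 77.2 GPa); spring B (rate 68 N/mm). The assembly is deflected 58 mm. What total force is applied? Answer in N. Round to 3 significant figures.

194 N

k_A = Gd⁴/(8D³N_a) = (77.2×10³)(9.0⁴)/(8·95.0³·21) = 3.5165 N/mm
Series: 1/k_eq = 1/3.5165 + 1/68 = 0.29908; k_eq = 3.3436 N/mm
F = k_eq·δ = 3.3436·58 = 193.93 N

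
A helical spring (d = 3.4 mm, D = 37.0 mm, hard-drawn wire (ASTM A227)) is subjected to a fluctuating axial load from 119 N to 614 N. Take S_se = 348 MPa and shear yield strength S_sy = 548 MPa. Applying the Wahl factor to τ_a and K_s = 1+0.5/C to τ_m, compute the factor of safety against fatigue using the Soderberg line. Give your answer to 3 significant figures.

0.277

C = D/d = 37.0/3.4 = 10.8824; K_W = (4C−1)/(4C−4)+0.615/C = 1.1324; K_s = 1+0.5/C = 1.0459
F_a = (F_max−F_min)/2 = 247.5 N; F_m = (F_max+F_min)/2 = 366.5 N
τ_a = K_W·8F_aD/(πd³) = 1.1324 × 593.31 = 671.87 MPa
τ_m = K_s·8F_mD/(πd³) = 1.0459 × 878.58 = 918.94 MPa
Soderberg: 1/n_f = τ_a/S_se + τ_m/S_sy = 671.87/348 + 918.94/548 = 1.93065 + 1.67690 = 3.6076
n_f = 1/3.6076 = 0.2772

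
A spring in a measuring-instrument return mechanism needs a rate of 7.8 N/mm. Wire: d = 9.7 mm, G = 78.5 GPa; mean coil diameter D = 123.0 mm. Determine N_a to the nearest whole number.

N_a = Gd⁴/(8D³k) = (78.5×10³ × 9.7⁴)/(8 × 123.0³ × 7.8)
    = 6.94955e+08 / 1.16118e+08 = 5.985 → 6 coils

6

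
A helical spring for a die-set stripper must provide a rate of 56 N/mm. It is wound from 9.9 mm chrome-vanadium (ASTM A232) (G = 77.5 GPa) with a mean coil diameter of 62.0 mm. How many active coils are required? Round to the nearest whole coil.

N_a = Gd⁴/(8D³k) = (77.5×10³ × 9.9⁴)/(8 × 62.0³ × 56)
    = 7.44462e+08 / 1.06771e+08 = 6.973 → 7 coils

7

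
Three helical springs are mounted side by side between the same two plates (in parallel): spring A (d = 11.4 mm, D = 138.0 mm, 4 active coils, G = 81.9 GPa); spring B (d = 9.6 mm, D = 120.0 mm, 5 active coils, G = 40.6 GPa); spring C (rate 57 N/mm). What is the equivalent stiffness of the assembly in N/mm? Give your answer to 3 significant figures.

k_A = Gd⁴/(8D³N_a) = (81.9×10³)(11.4⁴)/(8·138.0³·4) = 16.448 N/mm
k_B = Gd⁴/(8D³N_a) = (40.6×10³)(9.6⁴)/(8·120.0³·5) = 4.9889 N/mm
Parallel: k_eq = 16.448 + 4.9889 + 57 = 78.437 N/mm

78.4 N/mm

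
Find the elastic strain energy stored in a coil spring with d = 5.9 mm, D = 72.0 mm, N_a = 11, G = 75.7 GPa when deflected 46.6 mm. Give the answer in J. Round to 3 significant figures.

k = Gd⁴/(8D³N_a) = (75.7×10³)(5.9⁴)/(8·72.0³·11) = 2.7927 N/mm
U = ½kδ² = 0.5 × 2.7927 × 46.6² = 3032.3 N·mm = 3.0323 J

3.03 J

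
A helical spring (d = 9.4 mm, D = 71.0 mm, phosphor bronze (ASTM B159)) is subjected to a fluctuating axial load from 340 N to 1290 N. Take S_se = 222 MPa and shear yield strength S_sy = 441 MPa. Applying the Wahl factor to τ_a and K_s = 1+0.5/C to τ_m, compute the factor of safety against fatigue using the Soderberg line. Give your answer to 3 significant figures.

C = D/d = 71.0/9.4 = 7.5532; K_W = (4C−1)/(4C−4)+0.615/C = 1.1959; K_s = 1+0.5/C = 1.0662
F_a = (F_max−F_min)/2 = 475 N; F_m = (F_max+F_min)/2 = 815 N
τ_a = K_W·8F_aD/(πd³) = 1.1959 × 103.4 = 123.65 MPa
τ_m = K_s·8F_mD/(πd³) = 1.0662 × 177.41 = 189.15 MPa
Soderberg: 1/n_f = τ_a/S_se + τ_m/S_sy = 123.65/222 + 189.15/441 = 0.55698 + 0.42892 = 0.9859
n_f = 1/0.9859 = 1.014

1.01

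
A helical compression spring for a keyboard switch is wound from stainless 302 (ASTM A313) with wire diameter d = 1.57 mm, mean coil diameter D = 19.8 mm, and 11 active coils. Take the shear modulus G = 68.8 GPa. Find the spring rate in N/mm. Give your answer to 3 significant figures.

k = Gd⁴/(8D³N_a) = (68.8×10³ × 1.57⁴) / (8 × 19.8³ × 11)
  = 418010 / 683090 = 0.61194 N/mm

0.612 N/mm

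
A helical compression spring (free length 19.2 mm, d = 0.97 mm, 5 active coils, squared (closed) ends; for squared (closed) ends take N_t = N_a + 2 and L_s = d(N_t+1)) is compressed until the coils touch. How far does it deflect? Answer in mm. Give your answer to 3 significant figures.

11.4 mm

N_t = 7; L_s = 0.97·8 = 7.76 mm
δ_solid = L₀ − L_s = 19.2 − 7.76 = 11.44 mm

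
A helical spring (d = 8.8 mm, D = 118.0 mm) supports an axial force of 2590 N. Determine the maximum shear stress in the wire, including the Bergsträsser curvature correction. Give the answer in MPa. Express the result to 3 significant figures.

1250 MPa

Spring index C = D/d = 118.0/8.8 = 13.4091
K_B = (4C+2)/(4C−3) = 55.636/50.636 = 1.0987
τ₀ = 8FD/(πd³) = 8·2590·118.0/(π·8.8³) = 2.44496e+06/2140.9 = 1142 MPa
τ_max = K·τ₀ = 1.0987 × 1142 = 1254.8 MPa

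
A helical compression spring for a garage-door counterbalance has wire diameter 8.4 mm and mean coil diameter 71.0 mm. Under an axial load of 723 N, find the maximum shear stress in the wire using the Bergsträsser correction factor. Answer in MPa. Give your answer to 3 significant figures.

256 MPa

Spring index C = D/d = 71.0/8.4 = 8.4524
K_B = (4C+2)/(4C−3) = 35.810/30.810 = 1.1623
τ₀ = 8FD/(πd³) = 8·723·71.0/(π·8.4³) = 410664/1862 = 220.55 MPa
τ_max = K·τ₀ = 1.1623 × 220.55 = 256.34 MPa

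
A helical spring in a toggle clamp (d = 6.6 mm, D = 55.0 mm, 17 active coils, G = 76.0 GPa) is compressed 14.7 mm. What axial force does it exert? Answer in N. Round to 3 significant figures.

k = Gd⁴/(8D³N_a) = (76.0×10³)(6.6⁴)/(8·55.0³·17) = 6.3733 N/mm
F = k·δ = 6.3733 × 14.7 = 93.687 N

93.7 N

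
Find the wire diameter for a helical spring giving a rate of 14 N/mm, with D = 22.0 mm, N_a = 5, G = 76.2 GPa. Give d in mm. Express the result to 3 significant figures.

2.97 mm

d = (8D³N_a·k / G)^(1/4) = (8·22.0³·5·14 / (76.2×10³))^0.25
  = (78.253)^0.25 = 2.9742 mm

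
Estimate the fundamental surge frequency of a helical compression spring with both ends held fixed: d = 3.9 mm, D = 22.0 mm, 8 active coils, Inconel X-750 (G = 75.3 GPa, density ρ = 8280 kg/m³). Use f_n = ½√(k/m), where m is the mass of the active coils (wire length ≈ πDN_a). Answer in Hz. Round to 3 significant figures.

342 Hz

k = Gd⁴/(8D³N_a) = (75.3×10³)(3.9⁴)/(8·22.0³·8) = 25.563 N/mm = 25563 N/m
Wire length L = πDN_a = π·22.0·8 = 552.92 mm
m = ρ·(πd²/4)·L = 8280 × 11.946×10⁻⁶ m² × 0.55292 m = 0.054691 kg
f_n = ½√(k/m) = 0.5·√(25563/0.054691) = 0.5·√(4.6741e+05) = 341.84 Hz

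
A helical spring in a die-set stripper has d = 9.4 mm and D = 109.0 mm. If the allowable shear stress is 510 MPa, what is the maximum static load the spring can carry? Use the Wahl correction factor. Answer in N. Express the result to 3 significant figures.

1360 N

C = D/d = 109.0/9.4 = 11.5957
K_W = (4C−1)/(4C−4) + 0.615/C = 45.383/42.383 + 0.0530 = 1.1238
τ_max = K·8FD/(πd³) → F_max = τ_allow·πd³/(8DK)
F_max = 510·π·9.4³/(8·109.0·1.1238) = 1.3308e+06/979.97 = 1358 N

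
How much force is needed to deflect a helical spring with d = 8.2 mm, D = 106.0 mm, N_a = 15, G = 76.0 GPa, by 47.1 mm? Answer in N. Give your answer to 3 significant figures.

113 N

k = Gd⁴/(8D³N_a) = (76.0×10³)(8.2⁴)/(8·106.0³·15) = 2.4042 N/mm
F = k·δ = 2.4042 × 47.1 = 113.24 N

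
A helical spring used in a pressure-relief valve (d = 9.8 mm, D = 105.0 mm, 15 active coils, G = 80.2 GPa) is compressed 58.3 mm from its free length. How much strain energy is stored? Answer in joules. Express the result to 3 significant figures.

k = Gd⁴/(8D³N_a) = (80.2×10³)(9.8⁴)/(8·105.0³·15) = 5.3251 N/mm
U = ½kδ² = 0.5 × 5.3251 × 58.3² = 9049.8 N·mm = 9.0498 J

9.05 J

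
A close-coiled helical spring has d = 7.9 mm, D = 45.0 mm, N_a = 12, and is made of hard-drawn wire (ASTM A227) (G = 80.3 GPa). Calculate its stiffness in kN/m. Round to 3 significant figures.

35.8 kN/m

k = Gd⁴/(8D³N_a) = (80.3×10³ × 7.9⁴) / (8 × 45.0³ × 12)
  = 3.12769e+08 / 8.748e+06 = 35.753 N/mm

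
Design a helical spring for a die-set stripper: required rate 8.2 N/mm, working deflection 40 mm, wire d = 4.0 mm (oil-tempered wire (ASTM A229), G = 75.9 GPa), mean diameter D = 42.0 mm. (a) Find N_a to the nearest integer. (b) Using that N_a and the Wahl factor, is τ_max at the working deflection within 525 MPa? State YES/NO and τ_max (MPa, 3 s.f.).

(a) 4 coils; (b) NO, τ_max = 623 MPa

N_a = Gd⁴/(8D³k) = (75.9×10³)(4.0⁴)/(8·42.0³·8.2) = 3.998 → N_a = 4
Actual rate k = Gd⁴/(8D³·4) = 8.1957 N/mm
Working load F = kδ = 8.1957·40 = 327.83 N
C = 42.0/4.0 = 10.5000; K_W = (4C−1)/(4C−4)+0.615/C = 1.1375
τ_max = K_W·8FD/(πd³) = 1.1375·547.84 = 623.18 MPa
τ_max > 525 MPa → exceeds allowable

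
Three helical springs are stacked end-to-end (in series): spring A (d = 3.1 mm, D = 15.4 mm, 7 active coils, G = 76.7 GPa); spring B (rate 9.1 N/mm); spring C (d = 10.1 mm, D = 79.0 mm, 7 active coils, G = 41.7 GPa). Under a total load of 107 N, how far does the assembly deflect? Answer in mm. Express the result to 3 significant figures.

21.7 mm

k_A = Gd⁴/(8D³N_a) = (76.7×10³)(3.1⁴)/(8·15.4³·7) = 34.633 N/mm
k_C = Gd⁴/(8D³N_a) = (41.7×10³)(10.1⁴)/(8·79.0³·7) = 15.716 N/mm
Series: 1/k_eq = 1/34.633 + 1/9.1 + 1/15.716 = 0.20239; k_eq = 4.9409 N/mm
δ = F/k_eq = 107/4.9409 = 21.656 mm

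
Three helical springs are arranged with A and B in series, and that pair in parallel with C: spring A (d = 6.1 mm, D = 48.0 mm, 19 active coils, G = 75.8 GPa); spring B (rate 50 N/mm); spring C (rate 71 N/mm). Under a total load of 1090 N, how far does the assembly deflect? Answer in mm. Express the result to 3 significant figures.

k_A = Gd⁴/(8D³N_a) = (75.8×10³)(6.1⁴)/(8·48.0³·19) = 6.2434 N/mm
Springs A,B series: k_AB = 1/(1/6.2434+1/50) = 5.5503 N/mm; parallel with C: k_eq = 5.5503+71 = 76.55 N/mm
δ = F/k_eq = 1090/76.55 = 14.239 mm

14.2 mm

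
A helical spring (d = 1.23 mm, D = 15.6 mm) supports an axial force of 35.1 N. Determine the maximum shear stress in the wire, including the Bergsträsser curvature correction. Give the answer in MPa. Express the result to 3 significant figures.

Spring index C = D/d = 15.6/1.23 = 12.6829
K_B = (4C+2)/(4C−3) = 52.732/47.732 = 1.1048
τ₀ = 8FD/(πd³) = 8·35.1·15.6/(π·1.23³) = 4380.48/5.8461 = 749.3 MPa
τ_max = K·τ₀ = 1.1048 × 749.3 = 827.79 MPa

828 MPa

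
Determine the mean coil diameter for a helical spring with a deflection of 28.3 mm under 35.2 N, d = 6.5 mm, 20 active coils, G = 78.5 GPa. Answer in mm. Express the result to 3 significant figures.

89.0 mm

Required rate k = F/δ = 35.2/28.3 = 1.2438 N/mm
D = (Gd⁴/(8N_a·k))^(1/3) = (78.5×10³·6.5⁴/(8·20·1.2438))^(1/3)
  = (704120)^(1/3) = 88.9643 mm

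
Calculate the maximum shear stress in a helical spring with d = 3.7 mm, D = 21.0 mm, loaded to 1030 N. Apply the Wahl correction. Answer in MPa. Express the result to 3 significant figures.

1380 MPa

Spring index C = D/d = 21.0/3.7 = 5.6757
K_W = (4C−1)/(4C−4) + 0.615/C = 21.703/18.703 + 0.1084 = 1.2688
τ₀ = 8FD/(πd³) = 8·1030·21.0/(π·3.7³) = 173040/159.13 = 1087.4 MPa
τ_max = K·τ₀ = 1.2688 × 1087.4 = 1379.7 MPa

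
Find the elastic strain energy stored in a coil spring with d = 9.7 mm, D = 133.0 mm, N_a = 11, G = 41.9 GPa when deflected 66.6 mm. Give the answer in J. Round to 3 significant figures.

k = Gd⁴/(8D³N_a) = (41.9×10³)(9.7⁴)/(8·133.0³·11) = 1.7917 N/mm
U = ½kδ² = 0.5 × 1.7917 × 66.6² = 3973.6 N·mm = 3.9736 J

3.97 J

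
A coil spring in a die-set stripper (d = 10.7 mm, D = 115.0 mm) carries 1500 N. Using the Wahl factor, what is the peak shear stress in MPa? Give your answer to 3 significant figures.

Spring index C = D/d = 115.0/10.7 = 10.7477
K_W = (4C−1)/(4C−4) + 0.615/C = 41.991/38.991 + 0.0572 = 1.1342
τ₀ = 8FD/(πd³) = 8·1500·115.0/(π·10.7³) = 1.38e+06/3848.6 = 358.57 MPa
τ_max = K·τ₀ = 1.1342 × 358.57 = 406.68 MPa

407 MPa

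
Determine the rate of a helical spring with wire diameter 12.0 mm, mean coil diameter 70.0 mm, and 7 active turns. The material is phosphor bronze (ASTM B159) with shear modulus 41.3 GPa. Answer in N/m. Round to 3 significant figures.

k = Gd⁴/(8D³N_a) = (41.3×10³ × 12.0⁴) / (8 × 70.0³ × 7)
  = 8.56397e+08 / 1.9208e+07 = 44.585 N/mm = 44585 N/m

44600 N/m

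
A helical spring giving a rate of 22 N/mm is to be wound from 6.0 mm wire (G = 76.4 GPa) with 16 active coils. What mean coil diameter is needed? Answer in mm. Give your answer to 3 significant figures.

32.8 mm

D = (Gd⁴/(8N_a·k))^(1/3) = (76.4×10³·6.0⁴/(8·16·22))^(1/3)
  = (35161.4)^(1/3) = 32.7609 mm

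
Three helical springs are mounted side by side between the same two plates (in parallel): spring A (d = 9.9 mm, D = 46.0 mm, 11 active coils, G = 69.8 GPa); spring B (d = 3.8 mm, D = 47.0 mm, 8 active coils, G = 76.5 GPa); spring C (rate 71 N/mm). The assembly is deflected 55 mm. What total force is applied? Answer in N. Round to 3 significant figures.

8340 N

k_A = Gd⁴/(8D³N_a) = (69.8×10³)(9.9⁴)/(8·46.0³·11) = 78.278 N/mm
k_B = Gd⁴/(8D³N_a) = (76.5×10³)(3.8⁴)/(8·47.0³·8) = 2.4006 N/mm
Parallel: k_eq = 78.278 + 2.4006 + 71 = 151.68 N/mm
F = k_eq·δ = 151.68·55 = 8342.3 N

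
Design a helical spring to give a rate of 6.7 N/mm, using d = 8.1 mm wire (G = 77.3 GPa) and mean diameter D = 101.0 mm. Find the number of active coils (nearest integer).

6

N_a = Gd⁴/(8D³k) = (77.3×10³ × 8.1⁴)/(8 × 101.0³ × 6.7)
    = 3.32751e+08 / 5.52241e+07 = 6.025 → 6 coils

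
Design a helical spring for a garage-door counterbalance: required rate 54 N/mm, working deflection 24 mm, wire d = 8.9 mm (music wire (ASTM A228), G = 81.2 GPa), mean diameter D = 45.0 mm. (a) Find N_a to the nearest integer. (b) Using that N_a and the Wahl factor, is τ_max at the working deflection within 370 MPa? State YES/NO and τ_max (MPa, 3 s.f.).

N_a = Gd⁴/(8D³k) = (81.2×10³)(8.9⁴)/(8·45.0³·54) = 12.94 → N_a = 13
Actual rate k = Gd⁴/(8D³·13) = 53.758 N/mm
Working load F = kδ = 53.758·24 = 1290.2 N
C = 45.0/8.9 = 5.0562; K_W = (4C−1)/(4C−4)+0.615/C = 1.3065
τ_max = K_W·8FD/(πd³) = 1.3065·209.72 = 274.01 MPa
τ_max ≤ 370 MPa → acceptable

(a) 13 coils; (b) YES, τ_max = 274 MPa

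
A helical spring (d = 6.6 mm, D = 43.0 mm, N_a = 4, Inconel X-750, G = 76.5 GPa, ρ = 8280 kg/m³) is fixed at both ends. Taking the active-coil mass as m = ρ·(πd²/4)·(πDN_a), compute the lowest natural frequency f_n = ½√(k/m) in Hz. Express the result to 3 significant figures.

k = Gd⁴/(8D³N_a) = (76.5×10³)(6.6⁴)/(8·43.0³·4) = 57.053 N/mm = 57053 N/m
Wire length L = πDN_a = π·43.0·4 = 540.35 mm
m = ρ·(πd²/4)·L = 8280 × 34.212×10⁻⁶ m² × 0.54035 m = 0.15307 kg
f_n = ½√(k/m) = 0.5·√(57053/0.15307) = 0.5·√(3.7273e+05) = 305.26 Hz

305 Hz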